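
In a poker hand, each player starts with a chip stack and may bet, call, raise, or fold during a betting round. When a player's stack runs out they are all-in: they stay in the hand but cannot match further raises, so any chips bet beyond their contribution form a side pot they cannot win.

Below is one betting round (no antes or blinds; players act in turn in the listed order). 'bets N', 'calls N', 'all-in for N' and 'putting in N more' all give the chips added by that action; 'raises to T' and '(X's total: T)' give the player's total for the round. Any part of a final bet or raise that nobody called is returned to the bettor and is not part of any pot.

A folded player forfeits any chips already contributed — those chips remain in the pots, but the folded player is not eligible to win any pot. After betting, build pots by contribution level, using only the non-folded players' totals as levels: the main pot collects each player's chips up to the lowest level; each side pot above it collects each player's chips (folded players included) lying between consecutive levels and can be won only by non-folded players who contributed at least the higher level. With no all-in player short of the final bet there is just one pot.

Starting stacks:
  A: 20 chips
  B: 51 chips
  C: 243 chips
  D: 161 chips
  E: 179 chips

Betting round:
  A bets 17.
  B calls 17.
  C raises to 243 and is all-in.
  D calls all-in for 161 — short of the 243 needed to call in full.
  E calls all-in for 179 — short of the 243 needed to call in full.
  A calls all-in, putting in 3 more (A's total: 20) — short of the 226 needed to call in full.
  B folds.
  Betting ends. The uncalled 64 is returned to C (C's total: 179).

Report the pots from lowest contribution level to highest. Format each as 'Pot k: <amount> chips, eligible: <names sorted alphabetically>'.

Contributions (after 64 returned to C): A=20, B=17, C=179, D=161, E=179
Folded: B
Pot levels (distinct totals of non-folded players): 20, 161, 179
Layer 1-20: A 20 + B 17 + C 20 + D 20 + E 20 = 97 chips; eligible A, C, D, E
Layer 21-161: 141 each from C, D, E = 141*3 = 423 chips; eligible C, D, E
Layer 162-179: 18 each from C, E = 18*2 = 36 chips; eligible C, E

Pot 1: 97 chips, eligible: A, C, D, E
Pot 2: 423 chips, eligible: C, D, E
Pot 3: 36 chips, eligible: C, E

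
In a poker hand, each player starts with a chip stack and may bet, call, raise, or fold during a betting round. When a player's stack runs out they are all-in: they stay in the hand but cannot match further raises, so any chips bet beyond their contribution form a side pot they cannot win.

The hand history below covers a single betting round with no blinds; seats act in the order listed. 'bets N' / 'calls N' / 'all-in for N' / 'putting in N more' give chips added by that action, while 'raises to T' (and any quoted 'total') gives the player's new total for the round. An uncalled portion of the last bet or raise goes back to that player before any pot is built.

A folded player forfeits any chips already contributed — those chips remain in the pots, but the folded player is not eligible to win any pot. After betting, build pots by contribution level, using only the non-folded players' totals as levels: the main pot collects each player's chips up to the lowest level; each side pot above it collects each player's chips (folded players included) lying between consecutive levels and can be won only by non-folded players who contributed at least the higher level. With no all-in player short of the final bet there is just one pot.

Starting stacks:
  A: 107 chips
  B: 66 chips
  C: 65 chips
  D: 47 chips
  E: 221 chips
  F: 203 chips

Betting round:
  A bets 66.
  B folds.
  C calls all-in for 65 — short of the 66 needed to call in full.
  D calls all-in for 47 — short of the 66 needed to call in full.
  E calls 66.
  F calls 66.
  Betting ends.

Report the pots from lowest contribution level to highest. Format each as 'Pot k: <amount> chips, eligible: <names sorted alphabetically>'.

Contributions: A=66, C=65, D=47, E=66, F=66
Folded: B
Pot levels (distinct totals of non-folded players): 47, 65, 66
Layer 1-47: 47 each from A, C, D, E, F = 47*5 = 235 chips; eligible A, C, D, E, F
Layer 48-65: 18 each from A, C, E, F = 18*4 = 72 chips; eligible A, C, E, F
Layer 66-66: 1 each from A, E, F = 1*3 = 3 chips; eligible A, E, F

Pot 1: 235 chips, eligible: A, C, D, E, F
Pot 2: 72 chips, eligible: A, C, E, F
Pot 3: 3 chips, eligible: A, E, F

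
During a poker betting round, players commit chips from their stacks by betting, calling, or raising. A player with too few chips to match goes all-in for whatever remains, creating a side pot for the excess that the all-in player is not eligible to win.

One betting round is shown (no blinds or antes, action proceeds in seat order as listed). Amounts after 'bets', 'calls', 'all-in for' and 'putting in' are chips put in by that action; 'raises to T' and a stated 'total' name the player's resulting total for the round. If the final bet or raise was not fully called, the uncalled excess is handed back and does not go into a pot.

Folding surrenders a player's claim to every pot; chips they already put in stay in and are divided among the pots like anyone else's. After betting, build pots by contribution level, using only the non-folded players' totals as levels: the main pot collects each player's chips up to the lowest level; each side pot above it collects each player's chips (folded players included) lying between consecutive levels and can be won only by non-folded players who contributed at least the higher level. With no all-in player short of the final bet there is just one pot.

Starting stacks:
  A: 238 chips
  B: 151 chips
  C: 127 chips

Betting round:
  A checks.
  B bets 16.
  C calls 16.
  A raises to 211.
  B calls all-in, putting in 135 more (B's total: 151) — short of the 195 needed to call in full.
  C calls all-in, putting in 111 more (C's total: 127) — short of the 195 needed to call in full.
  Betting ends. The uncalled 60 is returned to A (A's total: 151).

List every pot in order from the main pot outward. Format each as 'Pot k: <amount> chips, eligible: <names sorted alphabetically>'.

Contributions (after 60 returned to A): A=151, B=151, C=127
Pot levels (distinct totals of non-folded players): 127, 151
Layer 1-127: 127 each from A, B, C = 127*3 = 381 chips; eligible A, B, C
Layer 128-151: 24 each from A, B = 24*2 = 48 chips; eligible A, B

Pot 1: 381 chips, eligible: A, B, C
Pot 2: 48 chips, eligible: A, B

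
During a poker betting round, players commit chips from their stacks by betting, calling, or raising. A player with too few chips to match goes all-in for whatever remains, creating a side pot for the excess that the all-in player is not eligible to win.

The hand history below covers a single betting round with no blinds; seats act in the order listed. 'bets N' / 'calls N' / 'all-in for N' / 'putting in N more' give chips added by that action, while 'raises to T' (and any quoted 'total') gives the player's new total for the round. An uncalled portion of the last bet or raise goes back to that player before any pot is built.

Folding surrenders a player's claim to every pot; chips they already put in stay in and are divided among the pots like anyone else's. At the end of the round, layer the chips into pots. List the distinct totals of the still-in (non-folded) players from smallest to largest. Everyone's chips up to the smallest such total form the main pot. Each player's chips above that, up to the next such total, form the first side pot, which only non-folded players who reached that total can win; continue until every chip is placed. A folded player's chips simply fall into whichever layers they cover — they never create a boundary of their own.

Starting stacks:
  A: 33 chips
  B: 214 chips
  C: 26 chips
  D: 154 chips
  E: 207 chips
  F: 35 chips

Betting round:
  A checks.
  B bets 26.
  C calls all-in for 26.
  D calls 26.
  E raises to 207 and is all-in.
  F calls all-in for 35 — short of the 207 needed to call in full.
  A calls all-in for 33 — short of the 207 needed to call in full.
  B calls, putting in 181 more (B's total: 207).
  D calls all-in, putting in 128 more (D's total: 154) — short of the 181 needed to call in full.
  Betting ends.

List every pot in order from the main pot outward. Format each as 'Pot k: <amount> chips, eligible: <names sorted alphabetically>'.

Contributions: A=33, B=207, C=26, D=154, E=207, F=35
Pot levels (distinct totals of non-folded players): 26, 33, 35, 154, 207
Layer 1-26: 26 each from A, B, C, D, E, F = 26*6 = 156 chips; eligible A, B, C, D, E, F
Layer 27-33: 7 each from A, B, D, E, F = 7*5 = 35 chips; eligible A, B, D, E, F
Layer 34-35: 2 each from B, D, E, F = 2*4 = 8 chips; eligible B, D, E, F
Layer 36-154: 119 each from B, D, E = 119*3 = 357 chips; eligible B, D, E
Layer 155-207: 53 each from B, E = 53*2 = 106 chips; eligible B, E

Pot 1: 156 chips, eligible: A, B, C, D, E, F
Pot 2: 35 chips, eligible: A, B, D, E, F
Pot 3: 8 chips, eligible: B, D, E, F
Pot 4: 357 chips, eligible: B, D, E
Pot 5: 106 chips, eligible: B, E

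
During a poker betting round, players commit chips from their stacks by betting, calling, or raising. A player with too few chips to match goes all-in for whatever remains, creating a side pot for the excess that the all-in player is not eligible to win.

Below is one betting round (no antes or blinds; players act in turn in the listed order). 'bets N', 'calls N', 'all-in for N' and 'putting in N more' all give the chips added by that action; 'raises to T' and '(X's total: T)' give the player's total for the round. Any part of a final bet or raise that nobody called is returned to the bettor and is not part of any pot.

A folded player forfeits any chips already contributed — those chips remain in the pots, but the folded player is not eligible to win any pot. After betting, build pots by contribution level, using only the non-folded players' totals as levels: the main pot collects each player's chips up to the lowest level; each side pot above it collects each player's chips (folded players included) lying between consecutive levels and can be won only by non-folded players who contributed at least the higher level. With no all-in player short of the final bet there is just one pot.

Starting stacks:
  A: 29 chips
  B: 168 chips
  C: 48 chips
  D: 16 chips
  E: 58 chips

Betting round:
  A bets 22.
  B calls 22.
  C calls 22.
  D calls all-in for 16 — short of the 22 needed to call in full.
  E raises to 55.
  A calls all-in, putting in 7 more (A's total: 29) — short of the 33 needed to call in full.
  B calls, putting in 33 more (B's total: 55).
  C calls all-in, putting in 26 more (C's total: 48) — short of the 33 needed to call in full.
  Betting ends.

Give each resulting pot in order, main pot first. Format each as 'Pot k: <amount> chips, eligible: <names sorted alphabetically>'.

Contributions: A=29, B=55, C=48, D=16, E=55
Pot levels (distinct totals of non-folded players): 16, 29, 48, 55
Layer 1-16: 16 each from A, B, C, D, E = 16*5 = 80 chips; eligible A, B, C, D, E
Layer 17-29: 13 each from A, B, C, E = 13*4 = 52 chips; eligible A, B, C, E
Layer 30-48: 19 each from B, C, E = 19*3 = 57 chips; eligible B, C, E
Layer 49-55: 7 each from B, E = 7*2 = 14 chips; eligible B, E

Pot 1: 80 chips, eligible: A, B, C, D, E
Pot 2: 52 chips, eligible: A, B, C, E
Pot 3: 57 chips, eligible: B, C, E
Pot 4: 14 chips, eligible: B, E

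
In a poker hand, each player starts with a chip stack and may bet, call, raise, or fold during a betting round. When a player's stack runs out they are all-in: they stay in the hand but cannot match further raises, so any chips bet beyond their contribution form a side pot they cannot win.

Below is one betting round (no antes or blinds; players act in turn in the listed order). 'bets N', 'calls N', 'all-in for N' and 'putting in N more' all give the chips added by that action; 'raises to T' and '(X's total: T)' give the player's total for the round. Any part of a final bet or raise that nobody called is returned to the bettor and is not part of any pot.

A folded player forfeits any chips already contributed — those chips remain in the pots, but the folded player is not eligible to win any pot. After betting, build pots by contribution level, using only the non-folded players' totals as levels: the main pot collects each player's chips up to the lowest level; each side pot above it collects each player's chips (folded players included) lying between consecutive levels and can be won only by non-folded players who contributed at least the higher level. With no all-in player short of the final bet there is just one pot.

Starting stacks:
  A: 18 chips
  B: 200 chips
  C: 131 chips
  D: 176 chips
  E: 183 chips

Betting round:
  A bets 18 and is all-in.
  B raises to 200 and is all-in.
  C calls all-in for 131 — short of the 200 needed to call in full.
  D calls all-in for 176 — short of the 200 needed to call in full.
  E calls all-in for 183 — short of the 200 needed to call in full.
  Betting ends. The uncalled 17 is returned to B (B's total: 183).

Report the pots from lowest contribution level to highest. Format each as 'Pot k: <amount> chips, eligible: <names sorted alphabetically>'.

Contributions (after 17 returned to B): A=18, B=183, C=131, D=176, E=183
Pot levels (distinct totals of non-folded players): 18, 131, 176, 183
Layer 1-18: 18 each from A, B, C, D, E = 18*5 = 90 chips; eligible A, B, C, D, E
Layer 19-131: 113 each from B, C, D, E = 113*4 = 452 chips; eligible B, C, D, E
Layer 132-176: 45 each from B, D, E = 45*3 = 135 chips; eligible B, D, E
Layer 177-183: 7 each from B, E = 7*2 = 14 chips; eligible B, E

Pot 1: 90 chips, eligible: A, B, C, D, E
Pot 2: 452 chips, eligible: B, C, D, E
Pot 3: 135 chips, eligible: B, D, E
Pot 4: 14 chips, eligible: B, E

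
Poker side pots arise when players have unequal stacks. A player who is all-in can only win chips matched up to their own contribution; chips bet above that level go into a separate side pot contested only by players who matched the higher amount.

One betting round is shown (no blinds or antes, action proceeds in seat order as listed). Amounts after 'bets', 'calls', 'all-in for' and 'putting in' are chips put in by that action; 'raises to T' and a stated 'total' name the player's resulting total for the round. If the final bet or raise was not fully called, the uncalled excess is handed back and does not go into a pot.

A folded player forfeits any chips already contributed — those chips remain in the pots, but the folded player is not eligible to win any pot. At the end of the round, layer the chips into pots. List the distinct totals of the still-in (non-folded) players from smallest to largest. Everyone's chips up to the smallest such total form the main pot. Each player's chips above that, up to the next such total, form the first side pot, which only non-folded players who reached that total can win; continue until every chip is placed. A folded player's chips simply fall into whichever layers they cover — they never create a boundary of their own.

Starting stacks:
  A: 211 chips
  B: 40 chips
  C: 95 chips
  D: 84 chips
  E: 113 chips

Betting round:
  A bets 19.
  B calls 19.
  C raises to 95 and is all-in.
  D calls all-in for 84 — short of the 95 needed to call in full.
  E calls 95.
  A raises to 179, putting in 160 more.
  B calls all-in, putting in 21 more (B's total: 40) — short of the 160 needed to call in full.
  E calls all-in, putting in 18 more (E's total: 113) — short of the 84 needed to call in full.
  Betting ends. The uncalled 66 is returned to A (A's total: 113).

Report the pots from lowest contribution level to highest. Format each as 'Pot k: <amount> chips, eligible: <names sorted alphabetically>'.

Contributions (after 66 returned to A): A=113, B=40, C=95, D=84, E=113
Pot levels (distinct totals of non-folded players): 40, 84, 95, 113
Layer 1-40: 40 each from A, B, C, D, E = 40*5 = 200 chips; eligible A, B, C, D, E
Layer 41-84: 44 each from A, C, D, E = 44*4 = 176 chips; eligible A, C, D, E
Layer 85-95: 11 each from A, C, E = 11*3 = 33 chips; eligible A, C, E
Layer 96-113: 18 each from A, E = 18*2 = 36 chips; eligible A, E

Pot 1: 200 chips, eligible: A, B, C, D, E
Pot 2: 176 chips, eligible: A, C, D, E
Pot 3: 33 chips, eligible: A, C, E
Pot 4: 36 chips, eligible: A, E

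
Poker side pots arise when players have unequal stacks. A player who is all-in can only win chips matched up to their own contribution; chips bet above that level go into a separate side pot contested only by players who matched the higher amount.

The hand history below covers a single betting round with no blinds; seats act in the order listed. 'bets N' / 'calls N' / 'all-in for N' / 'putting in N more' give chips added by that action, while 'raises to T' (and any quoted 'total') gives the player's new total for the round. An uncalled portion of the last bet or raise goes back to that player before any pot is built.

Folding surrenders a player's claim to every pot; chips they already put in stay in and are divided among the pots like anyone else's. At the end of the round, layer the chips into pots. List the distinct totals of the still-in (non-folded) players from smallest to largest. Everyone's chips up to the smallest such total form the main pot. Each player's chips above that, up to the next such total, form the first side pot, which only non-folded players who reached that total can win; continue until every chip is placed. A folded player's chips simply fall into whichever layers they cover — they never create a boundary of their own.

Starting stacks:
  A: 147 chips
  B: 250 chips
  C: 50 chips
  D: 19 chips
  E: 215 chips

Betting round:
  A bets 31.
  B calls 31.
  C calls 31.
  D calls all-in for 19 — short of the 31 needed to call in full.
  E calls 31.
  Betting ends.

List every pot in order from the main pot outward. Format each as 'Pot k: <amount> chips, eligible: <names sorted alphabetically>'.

Contributions: A=31, B=31, C=31, D=19, E=31
Pot levels (distinct totals of non-folded players): 19, 31
Layer 1-19: 19 each from A, B, C, D, E = 19*5 = 95 chips; eligible A, B, C, D, E
Layer 20-31: 12 each from A, B, C, E = 12*4 = 48 chips; eligible A, B, C, E

Pot 1: 95 chips, eligible: A, B, C, D, E
Pot 2: 48 chips, eligible: A, B, C, E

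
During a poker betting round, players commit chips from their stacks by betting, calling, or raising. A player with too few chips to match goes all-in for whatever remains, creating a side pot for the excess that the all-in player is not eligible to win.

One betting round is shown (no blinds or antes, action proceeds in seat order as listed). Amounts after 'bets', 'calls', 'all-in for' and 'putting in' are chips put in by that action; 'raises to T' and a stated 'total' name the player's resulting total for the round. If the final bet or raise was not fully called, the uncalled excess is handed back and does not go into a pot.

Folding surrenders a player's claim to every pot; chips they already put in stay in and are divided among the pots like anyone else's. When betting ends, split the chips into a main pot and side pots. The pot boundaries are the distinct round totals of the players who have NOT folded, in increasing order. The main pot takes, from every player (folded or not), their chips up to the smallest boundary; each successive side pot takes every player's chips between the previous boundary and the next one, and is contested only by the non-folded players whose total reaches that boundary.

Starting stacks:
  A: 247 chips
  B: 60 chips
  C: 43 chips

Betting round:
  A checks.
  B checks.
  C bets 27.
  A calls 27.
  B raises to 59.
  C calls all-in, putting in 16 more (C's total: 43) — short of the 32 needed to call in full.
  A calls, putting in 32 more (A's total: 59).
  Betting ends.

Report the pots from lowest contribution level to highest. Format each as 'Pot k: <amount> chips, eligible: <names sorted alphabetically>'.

Contributions: A=59, B=59, C=43
Pot levels (distinct totals of non-folded players): 43, 59
Layer 1-43: 43 each from A, B, C = 43*3 = 129 chips; eligible A, B, C
Layer 44-59: 16 each from A, B = 16*2 = 32 chips; eligible A, B

Pot 1: 129 chips, eligible: A, B, C
Pot 2: 32 chips, eligible: A, B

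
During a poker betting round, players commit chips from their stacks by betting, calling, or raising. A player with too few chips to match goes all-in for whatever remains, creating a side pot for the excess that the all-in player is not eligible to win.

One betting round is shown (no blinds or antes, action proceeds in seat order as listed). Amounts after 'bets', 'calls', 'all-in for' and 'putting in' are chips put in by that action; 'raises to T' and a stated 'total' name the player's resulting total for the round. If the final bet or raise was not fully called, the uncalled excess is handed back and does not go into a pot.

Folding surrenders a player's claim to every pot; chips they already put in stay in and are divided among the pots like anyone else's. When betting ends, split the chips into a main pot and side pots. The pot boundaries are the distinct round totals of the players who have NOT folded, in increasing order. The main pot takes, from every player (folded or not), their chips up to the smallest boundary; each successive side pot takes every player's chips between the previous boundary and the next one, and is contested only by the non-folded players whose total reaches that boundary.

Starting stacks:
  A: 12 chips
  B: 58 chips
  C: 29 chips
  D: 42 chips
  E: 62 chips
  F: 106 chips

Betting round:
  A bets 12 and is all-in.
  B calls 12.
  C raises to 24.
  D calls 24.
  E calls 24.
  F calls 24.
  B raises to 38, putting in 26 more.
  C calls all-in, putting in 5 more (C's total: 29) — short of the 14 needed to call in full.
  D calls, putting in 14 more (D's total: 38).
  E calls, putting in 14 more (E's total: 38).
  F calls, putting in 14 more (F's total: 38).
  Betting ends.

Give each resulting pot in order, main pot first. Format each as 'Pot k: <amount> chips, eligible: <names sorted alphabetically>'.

Contributions: A=12, B=38, C=29, D=38, E=38, F=38
Pot levels (distinct totals of non-folded players): 12, 29, 38
Layer 1-12: 12 each from A, B, C, D, E, F = 12*6 = 72 chips; eligible A, B, C, D, E, F
Layer 13-29: 17 each from B, C, D, E, F = 17*5 = 85 chips; eligible B, C, D, E, F
Layer 30-38: 9 each from B, D, E, F = 9*4 = 36 chips; eligible B, D, E, F

Pot 1: 72 chips, eligible: A, B, C, D, E, F
Pot 2: 85 chips, eligible: B, C, D, E, F
Pot 3: 36 chips, eligible: B, D, E, F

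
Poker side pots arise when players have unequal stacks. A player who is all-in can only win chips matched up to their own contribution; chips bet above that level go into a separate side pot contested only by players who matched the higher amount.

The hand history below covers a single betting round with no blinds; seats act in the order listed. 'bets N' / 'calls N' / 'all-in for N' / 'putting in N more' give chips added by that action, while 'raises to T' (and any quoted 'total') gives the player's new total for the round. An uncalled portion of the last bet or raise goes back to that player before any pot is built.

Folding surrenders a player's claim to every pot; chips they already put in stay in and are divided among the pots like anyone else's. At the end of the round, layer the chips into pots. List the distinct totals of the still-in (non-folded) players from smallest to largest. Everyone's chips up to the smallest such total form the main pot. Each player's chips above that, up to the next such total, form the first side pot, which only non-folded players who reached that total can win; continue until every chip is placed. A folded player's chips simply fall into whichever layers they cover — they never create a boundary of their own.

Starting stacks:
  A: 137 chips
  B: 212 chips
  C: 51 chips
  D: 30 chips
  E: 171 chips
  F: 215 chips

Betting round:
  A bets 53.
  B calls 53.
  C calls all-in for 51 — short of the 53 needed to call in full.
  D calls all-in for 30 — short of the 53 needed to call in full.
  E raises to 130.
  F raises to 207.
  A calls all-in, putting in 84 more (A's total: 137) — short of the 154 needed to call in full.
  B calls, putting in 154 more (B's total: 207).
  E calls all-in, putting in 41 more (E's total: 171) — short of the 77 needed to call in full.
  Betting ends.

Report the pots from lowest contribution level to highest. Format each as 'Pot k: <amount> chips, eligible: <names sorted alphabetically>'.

Pot 1: 180 chips, eligible: A, B, C, D, E, F
Pot 2: 105 chips, eligible: A, B, C, E, F
Pot 3: 344 chips, eligible: A, B, E, F
Pot 4: 102 chips, eligible: B, E, F
Pot 5: 72 chips, eligible: B, F

Derivation:
Contributions: A=137, B=207, C=51, D=30, E=171, F=207
Pot levels (distinct totals of non-folded players): 30, 51, 137, 171, 207
Layer 1-30: 30 each from A, B, C, D, E, F = 30*6 = 180 chips; eligible A, B, C, D, E, F
Layer 31-51: 21 each from A, B, C, E, F = 21*5 = 105 chips; eligible A, B, C, E, F
Layer 52-137: 86 each from A, B, E, F = 86*4 = 344 chips; eligible A, B, E, F
Layer 138-171: 34 each from B, E, F = 34*3 = 102 chips; eligible B, E, F
Layer 172-207: 36 each from B, F = 36*2 = 72 chips; eligible B, F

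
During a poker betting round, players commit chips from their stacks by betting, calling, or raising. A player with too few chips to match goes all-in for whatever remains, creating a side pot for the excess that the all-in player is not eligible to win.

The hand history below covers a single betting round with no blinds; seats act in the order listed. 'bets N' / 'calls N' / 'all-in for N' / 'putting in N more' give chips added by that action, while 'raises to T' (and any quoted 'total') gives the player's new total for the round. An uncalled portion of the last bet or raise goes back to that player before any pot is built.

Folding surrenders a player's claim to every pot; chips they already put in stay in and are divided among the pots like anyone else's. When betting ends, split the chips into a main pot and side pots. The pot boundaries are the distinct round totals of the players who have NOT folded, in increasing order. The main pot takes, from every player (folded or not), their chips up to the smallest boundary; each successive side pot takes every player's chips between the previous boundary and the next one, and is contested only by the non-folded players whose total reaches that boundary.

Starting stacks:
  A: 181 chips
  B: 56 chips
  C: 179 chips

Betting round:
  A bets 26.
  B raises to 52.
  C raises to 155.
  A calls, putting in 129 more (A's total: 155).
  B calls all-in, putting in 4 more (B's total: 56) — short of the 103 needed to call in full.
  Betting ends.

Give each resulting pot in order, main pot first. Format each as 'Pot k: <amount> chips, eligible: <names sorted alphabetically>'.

Contributions: A=155, B=56, C=155
Pot levels (distinct totals of non-folded players): 56, 155
Layer 1-56: 56 each from A, B, C = 56*3 = 168 chips; eligible A, B, C
Layer 57-155: 99 each from A, C = 99*2 = 198 chips; eligible A, C

Pot 1: 168 chips, eligible: A, B, C
Pot 2: 198 chips, eligible: A, C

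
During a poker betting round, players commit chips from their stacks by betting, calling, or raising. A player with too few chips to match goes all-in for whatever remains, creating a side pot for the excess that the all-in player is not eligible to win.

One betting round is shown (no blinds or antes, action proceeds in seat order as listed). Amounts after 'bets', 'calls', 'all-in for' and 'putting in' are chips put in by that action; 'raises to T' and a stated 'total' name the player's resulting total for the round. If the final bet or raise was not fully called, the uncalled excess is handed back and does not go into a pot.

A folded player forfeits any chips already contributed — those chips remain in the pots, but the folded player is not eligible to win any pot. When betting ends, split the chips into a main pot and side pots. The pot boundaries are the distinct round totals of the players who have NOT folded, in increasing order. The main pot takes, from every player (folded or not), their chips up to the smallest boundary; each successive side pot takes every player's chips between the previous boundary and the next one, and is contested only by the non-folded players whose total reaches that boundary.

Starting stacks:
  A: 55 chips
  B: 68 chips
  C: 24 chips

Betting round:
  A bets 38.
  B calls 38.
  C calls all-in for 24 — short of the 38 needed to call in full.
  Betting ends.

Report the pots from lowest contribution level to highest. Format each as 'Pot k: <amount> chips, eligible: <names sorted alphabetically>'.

Pot 1: 72 chips, eligible: A, B, C
Pot 2: 28 chips, eligible: A, B

Derivation:
Contributions: A=38, B=38, C=24
Pot levels (distinct totals of non-folded players): 24, 38
Layer 1-24: 24 each from A, B, C = 24*3 = 72 chips; eligible A, B, C
Layer 25-38: 14 each from A, B = 14*2 = 28 chips; eligible A, B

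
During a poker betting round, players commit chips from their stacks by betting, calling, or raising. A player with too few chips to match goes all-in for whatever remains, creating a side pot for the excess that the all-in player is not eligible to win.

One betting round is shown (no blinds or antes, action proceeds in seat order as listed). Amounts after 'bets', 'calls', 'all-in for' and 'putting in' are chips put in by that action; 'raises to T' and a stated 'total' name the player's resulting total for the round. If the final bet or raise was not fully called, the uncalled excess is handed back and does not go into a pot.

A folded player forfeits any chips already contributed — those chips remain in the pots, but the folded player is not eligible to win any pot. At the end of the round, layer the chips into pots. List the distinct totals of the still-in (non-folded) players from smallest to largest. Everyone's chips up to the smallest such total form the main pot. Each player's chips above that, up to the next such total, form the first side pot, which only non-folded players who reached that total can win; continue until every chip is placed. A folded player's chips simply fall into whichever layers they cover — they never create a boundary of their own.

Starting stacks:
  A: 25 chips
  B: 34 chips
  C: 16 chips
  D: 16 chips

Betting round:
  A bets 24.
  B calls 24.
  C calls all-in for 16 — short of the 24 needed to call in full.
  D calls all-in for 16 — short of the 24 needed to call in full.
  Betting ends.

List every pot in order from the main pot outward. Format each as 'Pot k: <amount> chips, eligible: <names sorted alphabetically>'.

Contributions: A=24, B=24, C=16, D=16
Pot levels (distinct totals of non-folded players): 16, 24
Layer 1-16: 16 each from A, B, C, D = 16*4 = 64 chips; eligible A, B, C, D
Layer 17-24: 8 each from A, B = 8*2 = 16 chips; eligible A, B

Pot 1: 64 chips, eligible: A, B, C, D
Pot 2: 16 chips, eligible: A, B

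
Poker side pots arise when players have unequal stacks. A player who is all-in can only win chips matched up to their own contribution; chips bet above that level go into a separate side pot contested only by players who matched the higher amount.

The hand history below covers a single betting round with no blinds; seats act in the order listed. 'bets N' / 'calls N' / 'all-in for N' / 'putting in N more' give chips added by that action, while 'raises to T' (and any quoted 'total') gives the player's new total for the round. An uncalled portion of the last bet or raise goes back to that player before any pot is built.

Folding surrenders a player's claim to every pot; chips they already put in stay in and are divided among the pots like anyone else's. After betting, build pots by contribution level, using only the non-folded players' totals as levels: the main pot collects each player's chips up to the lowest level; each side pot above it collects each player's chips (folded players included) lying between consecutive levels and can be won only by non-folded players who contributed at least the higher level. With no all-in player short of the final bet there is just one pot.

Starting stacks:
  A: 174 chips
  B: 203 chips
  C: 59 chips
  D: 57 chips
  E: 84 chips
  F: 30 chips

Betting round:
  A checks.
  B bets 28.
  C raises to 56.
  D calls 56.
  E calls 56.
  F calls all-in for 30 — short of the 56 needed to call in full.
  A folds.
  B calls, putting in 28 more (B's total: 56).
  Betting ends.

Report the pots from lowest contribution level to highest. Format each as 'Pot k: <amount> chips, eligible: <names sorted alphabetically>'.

Pot 1: 150 chips, eligible: B, C, D, E, F
Pot 2: 104 chips, eligible: B, C, D, E

Derivation:
Contributions: B=56, C=56, D=56, E=56, F=30
Folded: A
Pot levels (distinct totals of non-folded players): 30, 56
Layer 1-30: 30 each from B, C, D, E, F = 30*5 = 150 chips; eligible B, C, D, E, F
Layer 31-56: 26 each from B, C, D, E = 26*4 = 104 chips; eligible B, C, D, E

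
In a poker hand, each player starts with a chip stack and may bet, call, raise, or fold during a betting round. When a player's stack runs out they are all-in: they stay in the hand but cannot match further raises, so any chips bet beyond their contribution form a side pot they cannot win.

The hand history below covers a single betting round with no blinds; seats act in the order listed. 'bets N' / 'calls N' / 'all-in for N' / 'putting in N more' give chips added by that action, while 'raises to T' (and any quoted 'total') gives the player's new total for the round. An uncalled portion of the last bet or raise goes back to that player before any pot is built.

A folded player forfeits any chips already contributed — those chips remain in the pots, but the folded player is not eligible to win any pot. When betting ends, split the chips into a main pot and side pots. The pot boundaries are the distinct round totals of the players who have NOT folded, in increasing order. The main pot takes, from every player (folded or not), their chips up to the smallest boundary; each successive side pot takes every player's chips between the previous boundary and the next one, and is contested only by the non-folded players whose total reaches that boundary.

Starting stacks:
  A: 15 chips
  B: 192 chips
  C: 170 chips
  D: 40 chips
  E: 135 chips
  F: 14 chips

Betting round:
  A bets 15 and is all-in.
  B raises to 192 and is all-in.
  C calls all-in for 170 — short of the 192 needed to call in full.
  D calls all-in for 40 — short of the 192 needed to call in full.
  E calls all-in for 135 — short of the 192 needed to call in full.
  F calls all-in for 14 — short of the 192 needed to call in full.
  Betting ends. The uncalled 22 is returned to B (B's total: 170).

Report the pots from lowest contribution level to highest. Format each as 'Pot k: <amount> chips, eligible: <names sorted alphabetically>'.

Contributions (after 22 returned to B): A=15, B=170, C=170, D=40, E=135, F=14
Pot levels (distinct totals of non-folded players): 14, 15, 40, 135, 170
Layer 1-14: 14 each from A, B, C, D, E, F = 14*6 = 84 chips; eligible A, B, C, D, E, F
Layer 15-15: 1 each from A, B, C, D, E = 1*5 = 5 chips; eligible A, B, C, D, E
Layer 16-40: 25 each from B, C, D, E = 25*4 = 100 chips; eligible B, C, D, E
Layer 41-135: 95 each from B, C, E = 95*3 = 285 chips; eligible B, C, E
Layer 136-170: 35 each from B, C = 35*2 = 70 chips; eligible B, C

Pot 1: 84 chips, eligible: A, B, C, D, E, F
Pot 2: 5 chips, eligible: A, B, C, D, E
Pot 3: 100 chips, eligible: B, C, D, E
Pot 4: 285 chips, eligible: B, C, E
Pot 5: 70 chips, eligible: B, C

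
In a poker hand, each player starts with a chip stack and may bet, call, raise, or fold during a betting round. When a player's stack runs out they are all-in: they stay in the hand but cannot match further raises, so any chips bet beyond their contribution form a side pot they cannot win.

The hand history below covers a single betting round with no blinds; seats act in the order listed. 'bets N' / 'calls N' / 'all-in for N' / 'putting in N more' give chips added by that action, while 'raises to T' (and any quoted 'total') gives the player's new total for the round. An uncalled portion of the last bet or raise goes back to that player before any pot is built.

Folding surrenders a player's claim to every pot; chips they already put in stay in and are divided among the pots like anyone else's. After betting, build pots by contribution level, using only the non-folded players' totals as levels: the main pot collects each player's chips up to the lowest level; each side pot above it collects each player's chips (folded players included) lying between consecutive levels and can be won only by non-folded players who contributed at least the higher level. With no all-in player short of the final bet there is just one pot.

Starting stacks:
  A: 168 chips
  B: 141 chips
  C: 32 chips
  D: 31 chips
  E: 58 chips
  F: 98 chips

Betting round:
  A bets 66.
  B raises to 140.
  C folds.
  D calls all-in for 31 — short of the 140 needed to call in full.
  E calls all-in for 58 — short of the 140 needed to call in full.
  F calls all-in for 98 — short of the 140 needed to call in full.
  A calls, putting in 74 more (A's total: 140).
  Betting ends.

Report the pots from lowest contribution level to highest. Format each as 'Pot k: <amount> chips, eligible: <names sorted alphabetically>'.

Pot 1: 155 chips, eligible: A, B, D, E, F
Pot 2: 108 chips, eligible: A, B, E, F
Pot 3: 120 chips, eligible: A, B, F
Pot 4: 84 chips, eligible: A, B

Derivation:
Contributions: A=140, B=140, D=31, E=58, F=98
Folded: C
Pot levels (distinct totals of non-folded players): 31, 58, 98, 140
Layer 1-31: 31 each from A, B, D, E, F = 31*5 = 155 chips; eligible A, B, D, E, F
Layer 32-58: 27 each from A, B, E, F = 27*4 = 108 chips; eligible A, B, E, F
Layer 59-98: 40 each from A, B, F = 40*3 = 120 chips; eligible A, B, F
Layer 99-140: 42 each from A, B = 42*2 = 84 chips; eligible A, B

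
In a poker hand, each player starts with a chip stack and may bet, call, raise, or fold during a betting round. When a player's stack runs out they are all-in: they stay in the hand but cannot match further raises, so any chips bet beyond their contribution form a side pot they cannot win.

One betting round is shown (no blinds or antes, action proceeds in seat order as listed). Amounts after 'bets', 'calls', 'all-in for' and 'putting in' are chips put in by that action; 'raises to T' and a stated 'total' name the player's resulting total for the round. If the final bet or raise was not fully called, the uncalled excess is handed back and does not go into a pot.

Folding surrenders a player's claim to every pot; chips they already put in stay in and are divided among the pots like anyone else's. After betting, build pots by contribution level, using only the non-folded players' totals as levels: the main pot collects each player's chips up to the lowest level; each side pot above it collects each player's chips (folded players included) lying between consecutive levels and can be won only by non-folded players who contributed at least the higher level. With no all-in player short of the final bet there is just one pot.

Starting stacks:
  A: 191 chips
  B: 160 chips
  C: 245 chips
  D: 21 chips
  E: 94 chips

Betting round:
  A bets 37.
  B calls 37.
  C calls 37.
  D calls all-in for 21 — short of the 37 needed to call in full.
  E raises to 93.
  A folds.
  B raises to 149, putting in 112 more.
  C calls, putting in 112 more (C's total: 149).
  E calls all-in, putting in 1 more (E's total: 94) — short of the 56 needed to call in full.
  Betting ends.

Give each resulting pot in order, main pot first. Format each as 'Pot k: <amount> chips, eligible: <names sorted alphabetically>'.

Pot 1: 105 chips, eligible: B, C, D, E
Pot 2: 235 chips, eligible: B, C, E
Pot 3: 110 chips, eligible: B, C

Derivation:
Contributions: A=37, B=149, C=149, D=21, E=94
Folded: A
Pot levels (distinct totals of non-folded players): 21, 94, 149
Layer 1-21: 21 each from A, B, C, D, E = 21*5 = 105 chips; eligible B, C, D, E
Layer 22-94: A 16 + B 73 + C 73 + E 73 = 235 chips; eligible B, C, E
Layer 95-149: 55 each from B, C = 55*2 = 110 chips; eligible B, C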